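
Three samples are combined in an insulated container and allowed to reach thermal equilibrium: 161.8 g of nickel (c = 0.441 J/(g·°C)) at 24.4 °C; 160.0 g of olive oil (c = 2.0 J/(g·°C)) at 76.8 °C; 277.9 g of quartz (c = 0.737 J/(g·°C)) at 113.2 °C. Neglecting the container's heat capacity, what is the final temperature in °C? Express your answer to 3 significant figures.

Σ mᵢcᵢ(T − Tᵢ) = 0  ⇒  T = Σ mᵢcᵢTᵢ / Σ mᵢcᵢ
Σ mᵢcᵢ = 161.8×0.441 + 160.0×2.0 + 277.9×0.737 = 596.1661
Σ mᵢcᵢTᵢ = 71.3538×24.4 + 320×76.8 + 204.8123×113.2 = 49502
T = 49502 / 596.1661 = 83.03 °C

T_f = 83.0 °C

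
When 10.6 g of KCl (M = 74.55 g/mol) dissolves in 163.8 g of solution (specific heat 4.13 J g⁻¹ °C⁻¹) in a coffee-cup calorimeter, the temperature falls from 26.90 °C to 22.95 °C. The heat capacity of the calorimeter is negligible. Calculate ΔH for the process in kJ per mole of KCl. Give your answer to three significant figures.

ΔH = 18.8 kJ/mol

|ΔT| = |22.95 − 26.90| = 3.95 °C
|q_surr| = (163.8 × 4.13) × 3.95 = 676.494 × 3.95 = 2672 J
n(KCl) = 10.6 / 74.55 = 0.1422 mol
Temperature fell, so q_rxn = +|q_surr| = 2.672 kJ
ΔH = q_rxn / n = 18.79 kJ/mol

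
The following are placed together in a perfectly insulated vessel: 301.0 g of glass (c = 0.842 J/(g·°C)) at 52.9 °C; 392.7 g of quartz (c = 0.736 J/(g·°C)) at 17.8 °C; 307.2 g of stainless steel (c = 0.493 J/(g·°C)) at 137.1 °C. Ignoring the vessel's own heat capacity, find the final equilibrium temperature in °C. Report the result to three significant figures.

Σ mᵢcᵢ(T − Tᵢ) = 0  ⇒  T = Σ mᵢcᵢTᵢ / Σ mᵢcᵢ
Σ mᵢcᵢ = 301.0×0.842 + 392.7×0.736 + 307.2×0.493 = 693.9188
Σ mᵢcᵢTᵢ = 253.442×52.9 + 289.0272×17.8 + 151.4496×137.1 = 39316
T = 39316 / 693.9188 = 56.66 °C

T_f = 56.7 °C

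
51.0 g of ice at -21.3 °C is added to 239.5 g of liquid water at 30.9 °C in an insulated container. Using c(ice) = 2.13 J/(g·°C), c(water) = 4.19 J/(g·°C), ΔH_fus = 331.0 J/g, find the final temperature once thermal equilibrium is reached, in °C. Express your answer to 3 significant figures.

T_f = 9.71 °C

Heat to bring ice to 0 °C and melt it: q₁ = 51.0×2.13×21.3 + 51.0×331.0 = 19195 J
Heat the water can supply cooling to 0 °C: 239.5×4.19×30.9 = 31008.3 J > q₁, so all ice melts.
Energy balance: 239.5×4.19×(30.9 − T) = 19195 + 51.0×4.19×(T − 0)
1003.505(30.9 − T) = 19195 + 213.69 T
31008.3 − 19195 = 1217.195 T
T = 11813.3 / 1217.195 = 9.705 °C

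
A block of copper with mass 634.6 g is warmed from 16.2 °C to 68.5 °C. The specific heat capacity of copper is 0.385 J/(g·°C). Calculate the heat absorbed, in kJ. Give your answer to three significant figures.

q = m c ΔT = 634.6 × 0.385 × (68.5 − 16.2)
q = 634.6 × 0.385 × 52.3 = 12780 J = 12.8 kJ

q = 12.8 kJ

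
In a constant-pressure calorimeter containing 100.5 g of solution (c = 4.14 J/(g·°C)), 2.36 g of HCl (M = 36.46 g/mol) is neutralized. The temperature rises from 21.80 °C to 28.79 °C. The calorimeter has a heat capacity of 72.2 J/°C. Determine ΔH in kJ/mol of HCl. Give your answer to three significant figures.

|ΔT| = |28.79 − 21.80| = 6.99 °C
|q_surr| = (100.5 × 4.14 + 72.2) × 6.99 = 488.27 × 6.99 = 3413 J
n(HCl) = 2.36 / 36.46 = 0.06473 mol
Temperature rose, so q_rxn = −|q_surr| = -3.413 kJ
ΔH = q_rxn / n = -52.73 kJ/mol

ΔH = -52.7 kJ/mol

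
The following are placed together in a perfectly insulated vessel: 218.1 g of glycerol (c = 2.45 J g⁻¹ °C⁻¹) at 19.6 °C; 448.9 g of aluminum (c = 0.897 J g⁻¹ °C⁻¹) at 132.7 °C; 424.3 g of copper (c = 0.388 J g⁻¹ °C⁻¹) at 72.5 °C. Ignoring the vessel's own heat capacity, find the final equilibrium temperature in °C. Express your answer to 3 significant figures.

T_f = 68.8 °C

Σ mᵢcᵢ(T − Tᵢ) = 0  ⇒  T = Σ mᵢcᵢTᵢ / Σ mᵢcᵢ
Σ mᵢcᵢ = 218.1×2.45 + 448.9×0.897 + 424.3×0.388 = 1101.6367
Σ mᵢcᵢTᵢ = 534.345×19.6 + 402.6633×132.7 + 164.6284×72.5 = 75842
T = 75842 / 1101.6367 = 68.84 °C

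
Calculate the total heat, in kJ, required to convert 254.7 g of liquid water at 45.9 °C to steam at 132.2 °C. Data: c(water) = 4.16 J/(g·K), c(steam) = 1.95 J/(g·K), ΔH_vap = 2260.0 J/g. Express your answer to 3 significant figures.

q = 649 kJ

q1 (heat water 45.9→100.0 °C): 254.7 × 4.16 × 54.1 = 57322 J
q2 (vaporize at 100 °C): 254.7 × 2260.0 = 575622 J
q3 (heat steam 100.0→132.2 °C): 254.7 × 1.95 × 32.2 = 15993 J
Total: 57322 + 575622 + 15993 = 648937 J = 649 kJ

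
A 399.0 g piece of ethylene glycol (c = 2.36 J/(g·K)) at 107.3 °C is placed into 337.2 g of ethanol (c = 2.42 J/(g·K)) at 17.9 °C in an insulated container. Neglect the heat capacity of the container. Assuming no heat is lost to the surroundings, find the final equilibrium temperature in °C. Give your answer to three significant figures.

T_f = 65.8 °C

Heat lost by ethylene glycol = heat gained by ethanol.
(399.0)(2.36)(107.3 − T) = (337.2)(2.42)(T − 17.9)
941.64 (107.3 − T) = 816.024 (T − 17.9)
101040 − 941.64 T = 816.024 T − 14607
115647 = 1757.664 T
T = 65.80 °C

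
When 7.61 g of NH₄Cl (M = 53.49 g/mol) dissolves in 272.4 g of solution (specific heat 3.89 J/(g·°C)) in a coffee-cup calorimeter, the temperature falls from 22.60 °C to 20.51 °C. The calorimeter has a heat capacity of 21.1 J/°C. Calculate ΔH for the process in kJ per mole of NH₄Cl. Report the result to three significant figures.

|ΔT| = |20.51 − 22.60| = 2.09 °C
|q_surr| = (272.4 × 3.89 + 21.1) × 2.09 = 1080.736 × 2.09 = 2259 J
n(NH₄Cl) = 7.61 / 53.49 = 0.1423 mol
Temperature fell, so q_rxn = +|q_surr| = 2.259 kJ
ΔH = q_rxn / n = 15.87 kJ/mol

ΔH = 15.9 kJ/mol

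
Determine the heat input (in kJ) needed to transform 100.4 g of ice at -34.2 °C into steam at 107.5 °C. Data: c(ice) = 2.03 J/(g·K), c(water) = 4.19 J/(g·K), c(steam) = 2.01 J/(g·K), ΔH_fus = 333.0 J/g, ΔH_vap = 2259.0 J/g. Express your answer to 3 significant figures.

q1 (heat ice -34.2→0.0 °C): 100.4 × 2.03 × 34.2 = 6970 J
q2 (melt at 0 °C): 100.4 × 333.0 = 33433 J
q3 (heat water 0.0→100.0 °C): 100.4 × 4.19 × 100.0 = 42068 J
q4 (vaporize at 100 °C): 100.4 × 2259.0 = 226804 J
q5 (heat steam 100.0→107.5 °C): 100.4 × 2.01 × 7.5 = 1514 J
Total: 6970 + 33433 + 42068 + 226804 + 1514 = 310789 J = 311 kJ

q = 311 kJ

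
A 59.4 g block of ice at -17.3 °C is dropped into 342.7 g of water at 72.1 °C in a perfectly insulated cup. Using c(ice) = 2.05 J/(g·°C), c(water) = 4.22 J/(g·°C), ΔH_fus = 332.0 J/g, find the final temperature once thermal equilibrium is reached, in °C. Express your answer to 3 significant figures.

Heat to bring ice to 0 °C and melt it: q₁ = 59.4×2.05×17.3 + 59.4×332.0 = 21827 J
Heat the water can supply cooling to 0 °C: 342.7×4.22×72.1 = 104271 J > q₁, so all ice melts.
Energy balance: 342.7×4.22×(72.1 − T) = 21827 + 59.4×4.22×(T − 0)
1446.194(72.1 − T) = 21827 + 250.668 T
104271 − 21827 = 1696.862 T
T = 82444 / 1696.862 = 48.59 °C

T_f = 48.6 °C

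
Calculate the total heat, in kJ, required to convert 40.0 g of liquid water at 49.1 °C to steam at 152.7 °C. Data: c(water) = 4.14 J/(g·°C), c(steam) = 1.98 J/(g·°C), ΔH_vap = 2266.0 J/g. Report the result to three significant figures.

q1 (heat water 49.1→100.0 °C): 40.0 × 4.14 × 50.9 = 8429 J
q2 (vaporize at 100 °C): 40.0 × 2266.0 = 90640 J
q3 (heat steam 100.0→152.7 °C): 40.0 × 1.98 × 52.7 = 4174 J
Total: 8429 + 90640 + 4174 = 103243 J = 103 kJ

q = 103 kJ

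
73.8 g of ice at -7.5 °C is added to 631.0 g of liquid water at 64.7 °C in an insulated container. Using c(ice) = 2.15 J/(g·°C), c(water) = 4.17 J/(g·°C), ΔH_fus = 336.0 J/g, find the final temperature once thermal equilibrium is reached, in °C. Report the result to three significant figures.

T_f = 49.1 °C

Heat to bring ice to 0 °C and melt it: q₁ = 73.8×2.15×7.5 + 73.8×336.0 = 25987 J
Heat the water can supply cooling to 0 °C: 631.0×4.17×64.7 = 170243 J > q₁, so all ice melts.
Energy balance: 631.0×4.17×(64.7 − T) = 25987 + 73.8×4.17×(T − 0)
2631.27(64.7 − T) = 25987 + 307.746 T
170243 − 25987 = 2939.016 T
T = 144256 / 2939.016 = 49.08 °C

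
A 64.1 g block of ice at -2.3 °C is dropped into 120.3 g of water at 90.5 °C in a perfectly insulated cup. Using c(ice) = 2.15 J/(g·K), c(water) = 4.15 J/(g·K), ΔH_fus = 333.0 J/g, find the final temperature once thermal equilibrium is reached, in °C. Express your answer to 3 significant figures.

T_f = 30.7 °C

Heat to bring ice to 0 °C and melt it: q₁ = 64.1×2.15×2.3 + 64.1×333.0 = 21662 J
Heat the water can supply cooling to 0 °C: 120.3×4.15×90.5 = 45181.7 J > q₁, so all ice melts.
Energy balance: 120.3×4.15×(90.5 − T) = 21662 + 64.1×4.15×(T − 0)
499.245(90.5 − T) = 21662 + 266.015 T
45181.7 − 21662 = 765.260 T
T = 23519.7 / 765.260 = 30.73 °C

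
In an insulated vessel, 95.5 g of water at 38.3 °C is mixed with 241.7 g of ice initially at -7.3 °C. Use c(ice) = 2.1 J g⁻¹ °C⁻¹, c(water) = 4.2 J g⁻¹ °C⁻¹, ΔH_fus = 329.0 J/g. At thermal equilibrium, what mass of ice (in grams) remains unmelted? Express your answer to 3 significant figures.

Heat to warm all ice to 0 °C: 241.7×2.1×7.3 = 3705.3 J
Heat released by water cooling to 0 °C: 95.5×4.2×38.3 = 15362 J
15362 J < 3705.3 + 241.7×329.0 = 83224.6 J, so not all ice melts; final T = 0 °C.
Heat left for melting: 15362 − 3705.3 = 11656.7 J
Mass melted = 11656.7 / 329.0 = 35.43 g
Ice remaining = 241.7 − 35.43 = 206.27 g

m_ice remaining = 206 g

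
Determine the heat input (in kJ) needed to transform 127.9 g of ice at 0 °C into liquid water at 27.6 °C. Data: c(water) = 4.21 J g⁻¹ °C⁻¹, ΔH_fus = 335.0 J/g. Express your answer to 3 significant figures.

q = 57.7 kJ

q1 (melt at 0 °C): 127.9 × 335.0 = 42847 J
q2 (heat water 0.0→27.6 °C): 127.9 × 4.21 × 27.6 = 14861 J
Total: 42847 + 14861 = 57708 J = 57.7 kJ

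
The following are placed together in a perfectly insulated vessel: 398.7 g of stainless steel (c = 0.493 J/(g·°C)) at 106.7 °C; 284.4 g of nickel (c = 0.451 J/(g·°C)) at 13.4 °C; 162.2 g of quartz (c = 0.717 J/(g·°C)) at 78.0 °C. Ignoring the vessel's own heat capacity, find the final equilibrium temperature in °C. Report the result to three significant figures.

T_f = 72.0 °C

Σ mᵢcᵢ(T − Tᵢ) = 0  ⇒  T = Σ mᵢcᵢTᵢ / Σ mᵢcᵢ
Σ mᵢcᵢ = 398.7×0.493 + 284.4×0.451 + 162.2×0.717 = 441.1209
Σ mᵢcᵢTᵢ = 196.5591×106.7 + 128.2644×13.4 + 116.2974×78.0 = 31763
T = 31763 / 441.1209 = 72.01 °C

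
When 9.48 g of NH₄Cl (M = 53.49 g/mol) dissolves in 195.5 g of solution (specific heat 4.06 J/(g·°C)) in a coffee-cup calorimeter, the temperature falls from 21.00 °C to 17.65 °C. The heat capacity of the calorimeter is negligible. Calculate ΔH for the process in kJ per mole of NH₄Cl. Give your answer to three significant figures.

ΔH = 15.0 kJ/mol

|ΔT| = |17.65 − 21.00| = 3.35 °C
|q_surr| = (195.5 × 4.06) × 3.35 = 793.73 × 3.35 = 2659 J
n(NH₄Cl) = 9.48 / 53.49 = 0.1772 mol
Temperature fell, so q_rxn = +|q_surr| = 2.659 kJ
ΔH = q_rxn / n = 15.01 kJ/mol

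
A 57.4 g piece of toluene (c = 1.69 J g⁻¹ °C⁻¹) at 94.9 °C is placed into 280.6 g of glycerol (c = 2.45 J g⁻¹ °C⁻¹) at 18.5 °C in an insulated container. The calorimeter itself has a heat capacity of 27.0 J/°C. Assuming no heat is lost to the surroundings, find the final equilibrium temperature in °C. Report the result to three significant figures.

T_f = 27.6 °C

Heat lost by toluene = heat gained by glycerol + calorimeter.
(57.4)(1.69)(94.9 − T) = [(280.6)(2.45) + 27.0](T − 18.5)
97.006 (94.9 − T) = 714.47 (T − 18.5)
9205.9 − 97.006 T = 714.47 T − 13218
22423.9 = 811.476 T
T = 27.63 °C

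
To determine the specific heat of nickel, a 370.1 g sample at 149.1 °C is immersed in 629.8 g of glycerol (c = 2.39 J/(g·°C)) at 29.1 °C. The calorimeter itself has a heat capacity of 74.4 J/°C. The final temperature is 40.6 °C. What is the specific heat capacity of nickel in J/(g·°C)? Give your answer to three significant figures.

c = 0.452 J/(g·°C)

q_gained = (629.8 × 2.39 + 74.4) × (40.6 − 29.1) = 18170 J
q_lost = 370.1 × c × (149.1 − 40.6) = 40155.85 c
Set equal: c = 18170 / 40155.85 = 0.452 J/(g·°C)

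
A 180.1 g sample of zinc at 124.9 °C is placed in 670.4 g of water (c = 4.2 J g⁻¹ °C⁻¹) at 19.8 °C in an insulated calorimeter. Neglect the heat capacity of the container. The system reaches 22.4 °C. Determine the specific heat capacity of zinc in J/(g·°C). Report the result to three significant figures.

c = 0.397 J/(g·°C)

q_gained = (670.4 × 4.2) × (22.4 − 19.8) = 7321 J
q_lost = 180.1 × c × (124.9 − 22.4) = 18460.25 c
Set equal: c = 7321 / 18460.25 = 0.397 J/(g·°C)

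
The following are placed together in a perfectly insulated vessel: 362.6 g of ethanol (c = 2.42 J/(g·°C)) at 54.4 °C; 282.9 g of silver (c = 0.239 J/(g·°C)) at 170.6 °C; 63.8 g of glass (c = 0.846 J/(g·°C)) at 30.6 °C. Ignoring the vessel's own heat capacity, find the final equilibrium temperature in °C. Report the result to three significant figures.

Σ mᵢcᵢ(T − Tᵢ) = 0  ⇒  T = Σ mᵢcᵢTᵢ / Σ mᵢcᵢ
Σ mᵢcᵢ = 362.6×2.42 + 282.9×0.239 + 63.8×0.846 = 999.0799
Σ mᵢcᵢTᵢ = 877.492×54.4 + 67.6131×170.6 + 53.9748×30.6 = 60922
T = 60922 / 999.0799 = 60.98 °C

T_f = 61.0 °C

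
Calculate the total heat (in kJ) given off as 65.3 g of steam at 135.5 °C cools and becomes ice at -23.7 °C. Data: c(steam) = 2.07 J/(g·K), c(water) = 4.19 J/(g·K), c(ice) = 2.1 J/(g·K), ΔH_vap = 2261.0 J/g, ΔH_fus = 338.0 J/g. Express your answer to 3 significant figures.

q = 205 kJ

q1 (cool steam 135.5→100 °C): 65.3 × 2.07 × 35.5 = 4799 J
q2 (condense at 100 °C): 65.3 × 2261.0 = 147643 J
q3 (cool water 100→0 °C): 65.3 × 4.19 × 100.0 = 27361 J
q4 (freeze at 0 °C): 65.3 × 338.0 = 22071 J
q5 (cool ice 0→-23.7 °C): 65.3 × 2.1 × 23.7 = 3250 J
Total: 4799 + 147643 + 27361 + 22071 + 3250 = 205124 J = 205 kJ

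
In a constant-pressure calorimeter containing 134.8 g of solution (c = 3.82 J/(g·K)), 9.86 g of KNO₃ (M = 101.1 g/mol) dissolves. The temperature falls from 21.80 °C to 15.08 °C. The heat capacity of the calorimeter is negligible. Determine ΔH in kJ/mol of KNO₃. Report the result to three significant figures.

|ΔT| = |15.08 − 21.80| = 6.72 °C
|q_surr| = (134.8 × 3.82) × 6.72 = 514.936 × 6.72 = 3460 J
n(KNO₃) = 9.86 / 101.1 = 0.09753 mol
Temperature fell, so q_rxn = +|q_surr| = 3.460 kJ
ΔH = q_rxn / n = 35.48 kJ/mol

ΔH = 35.5 kJ/mol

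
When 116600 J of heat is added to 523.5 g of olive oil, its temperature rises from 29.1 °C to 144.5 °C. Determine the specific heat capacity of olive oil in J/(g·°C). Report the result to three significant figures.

c = q / (m ΔT) = 116600 / (523.5 × 115.4)
c = 116600 / 60411.9 = 1.93 J/(g·°C)

c = 1.93 J/(g·°C)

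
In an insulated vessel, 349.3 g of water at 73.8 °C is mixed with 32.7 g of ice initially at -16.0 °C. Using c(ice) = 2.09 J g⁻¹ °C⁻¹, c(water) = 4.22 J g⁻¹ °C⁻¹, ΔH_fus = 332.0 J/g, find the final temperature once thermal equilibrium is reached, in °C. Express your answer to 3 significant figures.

Heat to bring ice to 0 °C and melt it: q₁ = 32.7×2.09×16.0 + 32.7×332.0 = 11950 J
Heat the water can supply cooling to 0 °C: 349.3×4.22×73.8 = 108785 J > q₁, so all ice melts.
Energy balance: 349.3×4.22×(73.8 − T) = 11950 + 32.7×4.22×(T − 0)
1474.046(73.8 − T) = 11950 + 137.994 T
108785 − 11950 = 1612.040 T
T = 96835 / 1612.040 = 60.07 °C

T_f = 60.1 °C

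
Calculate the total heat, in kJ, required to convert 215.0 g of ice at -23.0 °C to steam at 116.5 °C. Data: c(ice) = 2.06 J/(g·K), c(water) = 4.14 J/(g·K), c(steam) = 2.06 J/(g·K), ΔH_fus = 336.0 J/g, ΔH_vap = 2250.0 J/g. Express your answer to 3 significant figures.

q = 662 kJ

q1 (heat ice -23.0→0.0 °C): 215.0 × 2.06 × 23.0 = 10187 J
q2 (melt at 0 °C): 215.0 × 336.0 = 72240 J
q3 (heat water 0.0→100.0 °C): 215.0 × 4.14 × 100.0 = 89010 J
q4 (vaporize at 100 °C): 215.0 × 2250.0 = 483750 J
q5 (heat steam 100.0→116.5 °C): 215.0 × 2.06 × 16.5 = 7308 J
Total: 10187 + 72240 + 89010 + 483750 + 7308 = 662495 J = 662 kJ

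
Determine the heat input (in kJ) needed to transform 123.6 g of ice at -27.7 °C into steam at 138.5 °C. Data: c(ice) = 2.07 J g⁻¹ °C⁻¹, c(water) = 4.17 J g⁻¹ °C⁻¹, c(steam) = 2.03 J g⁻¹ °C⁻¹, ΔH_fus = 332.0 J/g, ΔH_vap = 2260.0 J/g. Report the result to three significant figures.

q = 389 kJ

q1 (heat ice -27.7→0.0 °C): 123.6 × 2.07 × 27.7 = 7087 J
q2 (melt at 0 °C): 123.6 × 332.0 = 41035 J
q3 (heat water 0.0→100.0 °C): 123.6 × 4.17 × 100.0 = 51541 J
q4 (vaporize at 100 °C): 123.6 × 2260.0 = 279336 J
q5 (heat steam 100.0→138.5 °C): 123.6 × 2.03 × 38.5 = 9660 J
Total: 7087 + 41035 + 51541 + 279336 + 9660 = 388659 J = 389 kJ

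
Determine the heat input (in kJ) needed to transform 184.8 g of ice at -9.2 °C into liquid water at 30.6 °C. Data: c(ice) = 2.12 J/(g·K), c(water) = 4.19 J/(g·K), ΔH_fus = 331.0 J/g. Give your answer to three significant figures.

q1 (heat ice -9.2→0.0 °C): 184.8 × 2.12 × 9.2 = 3604 J
q2 (melt at 0 °C): 184.8 × 331.0 = 61169 J
q3 (heat water 0.0→30.6 °C): 184.8 × 4.19 × 30.6 = 23694 J
Total: 3604 + 61169 + 23694 = 88467 J = 88.5 kJ

q = 88.5 kJ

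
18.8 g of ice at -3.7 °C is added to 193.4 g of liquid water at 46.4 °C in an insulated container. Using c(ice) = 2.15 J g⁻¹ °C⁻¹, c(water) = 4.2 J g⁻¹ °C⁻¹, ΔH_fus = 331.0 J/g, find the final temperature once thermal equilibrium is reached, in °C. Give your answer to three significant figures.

T_f = 35.1 °C

Heat to bring ice to 0 °C and melt it: q₁ = 18.8×2.15×3.7 + 18.8×331.0 = 6372.4 J
Heat the water can supply cooling to 0 °C: 193.4×4.2×46.4 = 37689.8 J > q₁, so all ice melts.
Energy balance: 193.4×4.2×(46.4 − T) = 6372.4 + 18.8×4.2×(T − 0)
812.28(46.4 − T) = 6372.4 + 78.96 T
37689.8 − 6372.4 = 891.24 T
T = 31317.4 / 891.24 = 35.14 °C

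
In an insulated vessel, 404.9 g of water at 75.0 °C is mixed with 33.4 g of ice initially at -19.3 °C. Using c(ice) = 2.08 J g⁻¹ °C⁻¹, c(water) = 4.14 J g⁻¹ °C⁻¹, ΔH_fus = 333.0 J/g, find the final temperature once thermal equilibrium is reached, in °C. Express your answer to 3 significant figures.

Heat to bring ice to 0 °C and melt it: q₁ = 33.4×2.08×19.3 + 33.4×333.0 = 12463 J
Heat the water can supply cooling to 0 °C: 404.9×4.14×75.0 = 125721 J > q₁, so all ice melts.
Energy balance: 404.9×4.14×(75.0 − T) = 12463 + 33.4×4.14×(T − 0)
1676.286(75.0 − T) = 12463 + 138.276 T
125721 − 12463 = 1814.562 T
T = 113258 / 1814.562 = 62.42 °C

T_f = 62.4 °C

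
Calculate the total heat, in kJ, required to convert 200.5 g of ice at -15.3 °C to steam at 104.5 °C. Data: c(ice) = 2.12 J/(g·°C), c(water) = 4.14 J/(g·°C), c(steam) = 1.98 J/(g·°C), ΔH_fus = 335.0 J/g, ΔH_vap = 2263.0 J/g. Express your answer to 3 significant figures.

q = 612 kJ

q1 (heat ice -15.3→0.0 °C): 200.5 × 2.12 × 15.3 = 6503 J
q2 (melt at 0 °C): 200.5 × 335.0 = 67168 J
q3 (heat water 0.0→100.0 °C): 200.5 × 4.14 × 100.0 = 83007 J
q4 (vaporize at 100 °C): 200.5 × 2263.0 = 453732 J
q5 (heat steam 100.0→104.5 °C): 200.5 × 1.98 × 4.5 = 1786 J
Total: 6503 + 67168 + 83007 + 453732 + 1786 = 612196 J = 612 kJ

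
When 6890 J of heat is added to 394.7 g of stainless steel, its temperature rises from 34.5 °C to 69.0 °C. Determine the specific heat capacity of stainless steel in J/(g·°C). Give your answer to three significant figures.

c = 0.506 J/(g·°C)

c = q / (m ΔT) = 6890 / (394.7 × 34.5)
c = 6890 / 13617.15 = 0.506 J/(g·°C)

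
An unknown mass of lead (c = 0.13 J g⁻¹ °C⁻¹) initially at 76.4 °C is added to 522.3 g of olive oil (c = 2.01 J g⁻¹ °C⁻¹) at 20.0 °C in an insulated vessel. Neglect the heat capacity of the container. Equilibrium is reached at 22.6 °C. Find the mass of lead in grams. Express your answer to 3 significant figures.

q_gained = (522.3 × 2.01) × (22.6 − 20.0) = 2730 J
q_lost = m × 0.13 × (76.4 − 22.6) = 6.994 m
m = 2730 / 6.994 = 390 g

m = 390 g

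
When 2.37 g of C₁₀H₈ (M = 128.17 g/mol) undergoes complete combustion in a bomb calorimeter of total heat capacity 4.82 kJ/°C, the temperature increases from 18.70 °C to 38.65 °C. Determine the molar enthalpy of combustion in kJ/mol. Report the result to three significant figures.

ΔH = -5200 kJ/mol

ΔT = 38.65 − 18.70 = 19.95 °C
q_cal = C_cal × ΔT = 4.82 × 19.95 = 96.159 kJ
n = 2.37 / 128.17 = 0.01849 mol
q_rxn = −q_cal = -96.159 kJ
ΔH = -96.159 / 0.01849 = -5201 kJ/mol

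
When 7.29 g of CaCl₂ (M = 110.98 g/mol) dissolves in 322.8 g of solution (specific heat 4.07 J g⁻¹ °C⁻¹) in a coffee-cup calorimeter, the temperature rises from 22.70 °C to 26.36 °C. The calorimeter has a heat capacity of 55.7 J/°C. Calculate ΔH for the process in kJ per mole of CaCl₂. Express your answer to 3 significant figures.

ΔH = -76.3 kJ/mol

|ΔT| = |26.36 − 22.70| = 3.66 °C
|q_surr| = (322.8 × 4.07 + 55.7) × 3.66 = 1369.496 × 3.66 = 5012 J
n(CaCl₂) = 7.29 / 110.98 = 0.06569 mol
Temperature rose, so q_rxn = −|q_surr| = -5.012 kJ
ΔH = q_rxn / n = -76.30 kJ/mol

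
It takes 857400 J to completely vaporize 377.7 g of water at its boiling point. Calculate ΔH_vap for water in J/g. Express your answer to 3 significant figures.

ΔH_vap = q / m = 857400 / 377.7 = 2270 J/g

ΔH_vap = 2270 J/g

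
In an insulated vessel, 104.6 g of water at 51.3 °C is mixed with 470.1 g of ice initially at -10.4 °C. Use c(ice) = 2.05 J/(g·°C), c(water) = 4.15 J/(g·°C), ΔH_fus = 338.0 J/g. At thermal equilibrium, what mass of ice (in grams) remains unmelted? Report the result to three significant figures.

m_ice remaining = 434 g

Heat to warm all ice to 0 °C: 470.1×2.05×10.4 = 10023 J
Heat released by water cooling to 0 °C: 104.6×4.15×51.3 = 22269 J
22269 J < 10023 + 470.1×338.0 = 168916.8 J, so not all ice melts; final T = 0 °C.
Heat left for melting: 22269 − 10023 = 12246 J
Mass melted = 12246 / 338.0 = 36.23 g
Ice remaining = 470.1 − 36.23 = 433.87 g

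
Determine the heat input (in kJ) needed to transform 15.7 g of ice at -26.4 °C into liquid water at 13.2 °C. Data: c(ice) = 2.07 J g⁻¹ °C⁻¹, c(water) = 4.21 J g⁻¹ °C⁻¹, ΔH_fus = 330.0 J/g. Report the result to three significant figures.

q1 (heat ice -26.4→0.0 °C): 15.7 × 2.07 × 26.4 = 858 J
q2 (melt at 0 °C): 15.7 × 330.0 = 5181 J
q3 (heat water 0.0→13.2 °C): 15.7 × 4.21 × 13.2 = 872 J
Total: 858 + 5181 + 872 = 6911 J = 6.91 kJ

q = 6.91 kJ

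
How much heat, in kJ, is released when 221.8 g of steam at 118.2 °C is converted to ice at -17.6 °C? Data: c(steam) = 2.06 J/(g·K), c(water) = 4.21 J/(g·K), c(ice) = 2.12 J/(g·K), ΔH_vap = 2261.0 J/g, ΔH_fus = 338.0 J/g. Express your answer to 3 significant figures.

q = 686 kJ

q1 (cool steam 118.2→100 °C): 221.8 × 2.06 × 18.2 = 8316 J
q2 (condense at 100 °C): 221.8 × 2261.0 = 501490 J
q3 (cool water 100→0 °C): 221.8 × 4.21 × 100.0 = 93378 J
q4 (freeze at 0 °C): 221.8 × 338.0 = 74968 J
q5 (cool ice 0→-17.6 °C): 221.8 × 2.12 × 17.6 = 8276 J
Total: 8316 + 501490 + 93378 + 74968 + 8276 = 686428 J = 686 kJ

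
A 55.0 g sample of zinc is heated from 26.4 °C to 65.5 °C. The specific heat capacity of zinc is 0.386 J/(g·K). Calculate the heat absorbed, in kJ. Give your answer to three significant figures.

q = m c ΔT = 55.0 × 0.386 × (65.5 − 26.4)
q = 55.0 × 0.386 × 39.1 = 830.1 J = 0.830 kJ

q = 0.830 kJ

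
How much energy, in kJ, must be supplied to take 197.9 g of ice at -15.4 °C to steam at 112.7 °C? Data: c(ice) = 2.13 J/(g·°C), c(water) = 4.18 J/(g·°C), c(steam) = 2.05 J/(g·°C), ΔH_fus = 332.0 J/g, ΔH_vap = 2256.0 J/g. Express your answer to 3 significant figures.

q = 607 kJ

q1 (heat ice -15.4→0.0 °C): 197.9 × 2.13 × 15.4 = 6492 J
q2 (melt at 0 °C): 197.9 × 332.0 = 65703 J
q3 (heat water 0.0→100.0 °C): 197.9 × 4.18 × 100.0 = 82722 J
q4 (vaporize at 100 °C): 197.9 × 2256.0 = 446462 J
q5 (heat steam 100.0→112.7 °C): 197.9 × 2.05 × 12.7 = 5152 J
Total: 6492 + 65703 + 82722 + 446462 + 5152 = 606531 J = 607 kJ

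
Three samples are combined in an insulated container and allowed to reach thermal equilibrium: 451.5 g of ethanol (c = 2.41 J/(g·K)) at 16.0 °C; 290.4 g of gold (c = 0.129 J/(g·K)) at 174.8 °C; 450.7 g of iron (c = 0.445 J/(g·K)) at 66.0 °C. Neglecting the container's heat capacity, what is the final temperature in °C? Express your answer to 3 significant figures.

T_f = 28.0 °C

Σ mᵢcᵢ(T − Tᵢ) = 0  ⇒  T = Σ mᵢcᵢTᵢ / Σ mᵢcᵢ
Σ mᵢcᵢ = 451.5×2.41 + 290.4×0.129 + 450.7×0.445 = 1326.1381
Σ mᵢcᵢTᵢ = 1088.115×16.0 + 37.4616×174.8 + 200.5615×66.0 = 37195
T = 37195 / 1326.1381 = 28.048 °C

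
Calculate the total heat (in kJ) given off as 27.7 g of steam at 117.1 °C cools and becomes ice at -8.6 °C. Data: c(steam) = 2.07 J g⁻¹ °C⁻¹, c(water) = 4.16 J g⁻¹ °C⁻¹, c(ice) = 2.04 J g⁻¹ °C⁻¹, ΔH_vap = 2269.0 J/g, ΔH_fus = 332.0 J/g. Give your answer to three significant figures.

q1 (cool steam 117.1→100 °C): 27.7 × 2.07 × 17.1 = 980 J
q2 (condense at 100 °C): 27.7 × 2269.0 = 62851 J
q3 (cool water 100→0 °C): 27.7 × 4.16 × 100.0 = 11523 J
q4 (freeze at 0 °C): 27.7 × 332.0 = 9196 J
q5 (cool ice 0→-8.6 °C): 27.7 × 2.04 × 8.6 = 486 J
Total: 980 + 62851 + 11523 + 9196 + 486 = 85036 J = 85.0 kJ

q = 85.0 kJ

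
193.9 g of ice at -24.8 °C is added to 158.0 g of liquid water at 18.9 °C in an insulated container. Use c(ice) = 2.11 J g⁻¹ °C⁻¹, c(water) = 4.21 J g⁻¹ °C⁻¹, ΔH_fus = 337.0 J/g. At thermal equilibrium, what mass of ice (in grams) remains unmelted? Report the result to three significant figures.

Heat to warm all ice to 0 °C: 193.9×2.11×24.8 = 10146 J
Heat released by water cooling to 0 °C: 158.0×4.21×18.9 = 12572 J
12572 J < 10146 + 193.9×337.0 = 75490.3 J, so not all ice melts; final T = 0 °C.
Heat left for melting: 12572 − 10146 = 2426 J
Mass melted = 2426 / 337.0 = 7.199 g
Ice remaining = 193.9 − 7.199 = 186.701 g

m_ice remaining = 187 g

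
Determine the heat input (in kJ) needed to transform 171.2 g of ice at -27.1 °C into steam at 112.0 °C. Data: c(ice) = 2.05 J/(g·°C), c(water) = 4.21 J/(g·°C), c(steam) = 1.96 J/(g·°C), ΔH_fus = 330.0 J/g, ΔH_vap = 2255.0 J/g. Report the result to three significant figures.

q1 (heat ice -27.1→0.0 °C): 171.2 × 2.05 × 27.1 = 9511 J
q2 (melt at 0 °C): 171.2 × 330.0 = 56496 J
q3 (heat water 0.0→100.0 °C): 171.2 × 4.21 × 100.0 = 72075 J
q4 (vaporize at 100 °C): 171.2 × 2255.0 = 386056 J
q5 (heat steam 100.0→112.0 °C): 171.2 × 1.96 × 12.0 = 4027 J
Total: 9511 + 56496 + 72075 + 386056 + 4027 = 528165 J = 528 kJ

q = 528 kJ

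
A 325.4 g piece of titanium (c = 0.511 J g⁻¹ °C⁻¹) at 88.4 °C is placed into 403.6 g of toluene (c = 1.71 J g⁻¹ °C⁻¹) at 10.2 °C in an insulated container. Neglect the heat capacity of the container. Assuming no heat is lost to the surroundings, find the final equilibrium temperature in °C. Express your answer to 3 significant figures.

Heat lost by titanium = heat gained by toluene.
(325.4)(0.511)(88.4 − T) = (403.6)(1.71)(T − 10.2)
166.2794 (88.4 − T) = 690.156 (T − 10.2)
14699 − 166.2794 T = 690.156 T − 7039.6
21738.6 = 856.4354 T
T = 25.38 °C

T_f = 25.4 °C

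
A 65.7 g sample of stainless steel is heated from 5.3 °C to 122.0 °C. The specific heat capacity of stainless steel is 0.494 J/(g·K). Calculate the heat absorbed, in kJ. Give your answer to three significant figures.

q = 3.79 kJ

q = m c ΔT = 65.7 × 0.494 × (122.0 − 5.3)
q = 65.7 × 0.494 × 116.7 = 3788 J = 3.79 kJ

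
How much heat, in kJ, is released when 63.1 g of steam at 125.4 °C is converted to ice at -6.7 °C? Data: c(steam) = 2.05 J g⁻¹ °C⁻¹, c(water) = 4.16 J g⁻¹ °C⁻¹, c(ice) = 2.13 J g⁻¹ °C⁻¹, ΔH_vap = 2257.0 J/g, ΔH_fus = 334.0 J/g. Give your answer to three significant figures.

q = 194 kJ

q1 (cool steam 125.4→100 °C): 63.1 × 2.05 × 25.4 = 3286 J
q2 (condense at 100 °C): 63.1 × 2257.0 = 142417 J
q3 (cool water 100→0 °C): 63.1 × 4.16 × 100.0 = 26250 J
q4 (freeze at 0 °C): 63.1 × 334.0 = 21075 J
q5 (cool ice 0→-6.7 °C): 63.1 × 2.13 × 6.7 = 901 J
Total: 3286 + 142417 + 26250 + 21075 + 901 = 193929 J = 194 kJ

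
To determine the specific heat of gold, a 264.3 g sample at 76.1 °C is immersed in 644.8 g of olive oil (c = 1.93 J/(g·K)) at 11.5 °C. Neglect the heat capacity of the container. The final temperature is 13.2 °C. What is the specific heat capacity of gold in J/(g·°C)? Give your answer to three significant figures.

c = 0.127 J/(g·°C)

q_gained = (644.8 × 1.93) × (13.2 − 11.5) = 2116 J
q_lost = 264.3 × c × (76.1 − 13.2) = 16624.47 c
Set equal: c = 2116 / 16624.47 = 0.127 J/(g·°C)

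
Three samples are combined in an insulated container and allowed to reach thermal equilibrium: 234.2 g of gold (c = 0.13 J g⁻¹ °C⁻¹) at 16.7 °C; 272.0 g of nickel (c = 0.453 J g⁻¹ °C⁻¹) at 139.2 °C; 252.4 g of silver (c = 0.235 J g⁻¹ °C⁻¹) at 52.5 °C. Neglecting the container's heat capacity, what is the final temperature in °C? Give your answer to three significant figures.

Σ mᵢcᵢ(T − Tᵢ) = 0  ⇒  T = Σ mᵢcᵢTᵢ / Σ mᵢcᵢ
Σ mᵢcᵢ = 234.2×0.13 + 272.0×0.453 + 252.4×0.235 = 212.976
Σ mᵢcᵢTᵢ = 30.446×16.7 + 123.216×139.2 + 59.314×52.5 = 20774
T = 20774 / 212.976 = 97.54 °C

T_f = 97.5 °C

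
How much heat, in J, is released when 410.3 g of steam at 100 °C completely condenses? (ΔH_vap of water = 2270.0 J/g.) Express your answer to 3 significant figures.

q = m × ΔH_vap = 410.3 × 2270.0 = 931400 J

q = 931000 J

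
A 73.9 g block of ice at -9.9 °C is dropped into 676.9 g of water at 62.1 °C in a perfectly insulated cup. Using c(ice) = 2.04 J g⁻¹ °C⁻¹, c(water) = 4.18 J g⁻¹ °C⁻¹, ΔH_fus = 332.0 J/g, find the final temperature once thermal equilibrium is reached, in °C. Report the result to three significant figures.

Heat to bring ice to 0 °C and melt it: q₁ = 73.9×2.04×9.9 + 73.9×332.0 = 26027 J
Heat the water can supply cooling to 0 °C: 676.9×4.18×62.1 = 175708 J > q₁, so all ice melts.
Energy balance: 676.9×4.18×(62.1 − T) = 26027 + 73.9×4.18×(T − 0)
2829.442(62.1 − T) = 26027 + 308.902 T
175708 − 26027 = 3138.344 T
T = 149681 / 3138.344 = 47.69 °C

T_f = 47.7 °C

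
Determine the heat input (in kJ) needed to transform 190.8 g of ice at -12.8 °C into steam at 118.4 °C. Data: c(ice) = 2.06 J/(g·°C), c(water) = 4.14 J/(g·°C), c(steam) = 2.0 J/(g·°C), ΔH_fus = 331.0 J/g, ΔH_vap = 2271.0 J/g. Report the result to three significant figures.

q1 (heat ice -12.8→0.0 °C): 190.8 × 2.06 × 12.8 = 5031 J
q2 (melt at 0 °C): 190.8 × 331.0 = 63155 J
q3 (heat water 0.0→100.0 °C): 190.8 × 4.14 × 100.0 = 78991 J
q4 (vaporize at 100 °C): 190.8 × 2271.0 = 433307 J
q5 (heat steam 100.0→118.4 °C): 190.8 × 2.0 × 18.4 = 7021 J
Total: 5031 + 63155 + 78991 + 433307 + 7021 = 587505 J = 588 kJ

q = 588 kJ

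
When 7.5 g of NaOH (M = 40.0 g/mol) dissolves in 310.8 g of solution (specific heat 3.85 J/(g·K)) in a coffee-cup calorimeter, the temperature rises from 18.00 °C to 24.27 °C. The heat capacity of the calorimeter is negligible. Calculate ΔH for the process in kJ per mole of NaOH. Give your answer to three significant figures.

|ΔT| = |24.27 − 18.00| = 6.27 °C
|q_surr| = (310.8 × 3.85) × 6.27 = 1196.58 × 6.27 = 7503 J
n(NaOH) = 7.5 / 40.0 = 0.1875 mol
Temperature rose, so q_rxn = −|q_surr| = -7.503 kJ
ΔH = q_rxn / n = -40.02 kJ/mol

ΔH = -40.0 kJ/mol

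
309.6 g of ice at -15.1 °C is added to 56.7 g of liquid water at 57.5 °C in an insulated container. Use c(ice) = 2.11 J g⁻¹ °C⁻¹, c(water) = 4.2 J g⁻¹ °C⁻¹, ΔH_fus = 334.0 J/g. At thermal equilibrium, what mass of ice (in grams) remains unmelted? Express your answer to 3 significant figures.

m_ice remaining = 298 g

Heat to warm all ice to 0 °C: 309.6×2.11×15.1 = 9864.2 J
Heat released by water cooling to 0 °C: 56.7×4.2×57.5 = 13693 J
13693 J < 9864.2 + 309.6×334.0 = 113270.6 J, so not all ice melts; final T = 0 °C.
Heat left for melting: 13693 − 9864.2 = 3828.8 J
Mass melted = 3828.8 / 334.0 = 11.46 g
Ice remaining = 309.6 − 11.46 = 298.14 g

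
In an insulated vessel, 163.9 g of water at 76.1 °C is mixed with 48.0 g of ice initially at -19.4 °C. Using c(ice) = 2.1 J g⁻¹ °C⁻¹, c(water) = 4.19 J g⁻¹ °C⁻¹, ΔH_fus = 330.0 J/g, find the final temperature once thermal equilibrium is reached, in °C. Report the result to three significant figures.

Heat to bring ice to 0 °C and melt it: q₁ = 48.0×2.1×19.4 + 48.0×330.0 = 17796 J
Heat the water can supply cooling to 0 °C: 163.9×4.19×76.1 = 52261.0 J > q₁, so all ice melts.
Energy balance: 163.9×4.19×(76.1 − T) = 17796 + 48.0×4.19×(T − 0)
686.741(76.1 − T) = 17796 + 201.12 T
52261.0 − 17796 = 887.861 T
T = 34465.0 / 887.861 = 38.82 °C

T_f = 38.8 °C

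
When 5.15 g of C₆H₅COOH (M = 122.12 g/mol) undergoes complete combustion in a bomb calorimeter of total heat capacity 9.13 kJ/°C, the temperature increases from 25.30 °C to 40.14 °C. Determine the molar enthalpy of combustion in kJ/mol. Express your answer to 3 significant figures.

ΔT = 40.14 − 25.30 = 14.84 °C
q_cal = C_cal × ΔT = 9.13 × 14.84 = 135.4892 kJ
n = 5.15 / 122.12 = 0.04217 mol
q_rxn = −q_cal = -135.4892 kJ
ΔH = -135.4892 / 0.04217 = -3213 kJ/mol

ΔH = -3210 kJ/mol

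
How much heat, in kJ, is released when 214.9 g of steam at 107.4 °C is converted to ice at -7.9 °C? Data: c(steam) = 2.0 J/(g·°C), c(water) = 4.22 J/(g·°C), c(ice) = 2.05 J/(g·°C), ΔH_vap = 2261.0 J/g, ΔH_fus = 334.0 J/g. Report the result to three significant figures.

q = 655 kJ

q1 (cool steam 107.4→100 °C): 214.9 × 2.0 × 7.4 = 3181 J
q2 (condense at 100 °C): 214.9 × 2261.0 = 485889 J
q3 (cool water 100→0 °C): 214.9 × 4.22 × 100.0 = 90688 J
q4 (freeze at 0 °C): 214.9 × 334.0 = 71777 J
q5 (cool ice 0→-7.9 °C): 214.9 × 2.05 × 7.9 = 3480 J
Total: 3181 + 485889 + 90688 + 71777 + 3480 = 655015 J = 655 kJ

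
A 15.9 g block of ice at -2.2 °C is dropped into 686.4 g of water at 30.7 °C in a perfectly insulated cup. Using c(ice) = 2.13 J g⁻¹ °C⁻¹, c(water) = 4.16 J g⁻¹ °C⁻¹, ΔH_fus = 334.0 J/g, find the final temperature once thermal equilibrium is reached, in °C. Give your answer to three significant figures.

T_f = 28.2 °C

Heat to bring ice to 0 °C and melt it: q₁ = 15.9×2.13×2.2 + 15.9×334.0 = 5385.1 J
Heat the water can supply cooling to 0 °C: 686.4×4.16×30.7 = 87661.5 J > q₁, so all ice melts.
Energy balance: 686.4×4.16×(30.7 − T) = 5385.1 + 15.9×4.16×(T − 0)
2855.424(30.7 − T) = 5385.1 + 66.144 T
87661.5 − 5385.1 = 2921.568 T
T = 82276.4 / 2921.568 = 28.16 °C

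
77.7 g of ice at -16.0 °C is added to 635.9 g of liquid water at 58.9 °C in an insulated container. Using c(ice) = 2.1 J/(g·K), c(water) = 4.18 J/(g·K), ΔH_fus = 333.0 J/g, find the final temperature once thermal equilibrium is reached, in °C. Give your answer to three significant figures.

Heat to bring ice to 0 °C and melt it: q₁ = 77.7×2.1×16.0 + 77.7×333.0 = 28485 J
Heat the water can supply cooling to 0 °C: 635.9×4.18×58.9 = 156560 J > q₁, so all ice melts.
Energy balance: 635.9×4.18×(58.9 − T) = 28485 + 77.7×4.18×(T − 0)
2658.062(58.9 − T) = 28485 + 324.786 T
156560 − 28485 = 2982.848 T
T = 128075 / 2982.848 = 42.94 °C

T_f = 42.9 °C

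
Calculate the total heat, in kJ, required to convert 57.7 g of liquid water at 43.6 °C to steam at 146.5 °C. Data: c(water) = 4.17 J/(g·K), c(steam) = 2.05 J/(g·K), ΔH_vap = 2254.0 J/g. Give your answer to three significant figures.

q = 149 kJ

q1 (heat water 43.6→100.0 °C): 57.7 × 4.17 × 56.4 = 13570 J
q2 (vaporize at 100 °C): 57.7 × 2254.0 = 130056 J
q3 (heat steam 100.0→146.5 °C): 57.7 × 2.05 × 46.5 = 5500 J
Total: 13570 + 130056 + 5500 = 149126 J = 149 kJ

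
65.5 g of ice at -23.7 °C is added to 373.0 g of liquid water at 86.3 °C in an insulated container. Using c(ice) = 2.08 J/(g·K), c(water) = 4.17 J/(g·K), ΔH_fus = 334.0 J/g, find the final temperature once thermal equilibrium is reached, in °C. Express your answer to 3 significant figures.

T_f = 59.7 °C

Heat to bring ice to 0 °C and melt it: q₁ = 65.5×2.08×23.7 + 65.5×334.0 = 25106 J
Heat the water can supply cooling to 0 °C: 373.0×4.17×86.3 = 134232 J > q₁, so all ice melts.
Energy balance: 373.0×4.17×(86.3 − T) = 25106 + 65.5×4.17×(T − 0)
1555.41(86.3 − T) = 25106 + 273.135 T
134232 − 25106 = 1828.545 T
T = 109126 / 1828.545 = 59.68 °C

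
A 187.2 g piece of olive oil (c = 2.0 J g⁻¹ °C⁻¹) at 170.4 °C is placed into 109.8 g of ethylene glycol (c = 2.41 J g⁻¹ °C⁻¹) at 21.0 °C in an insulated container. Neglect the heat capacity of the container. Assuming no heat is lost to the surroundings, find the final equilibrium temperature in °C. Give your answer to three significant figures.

T_f = 109 °C

Heat lost by olive oil = heat gained by ethylene glycol.
(187.2)(2.0)(170.4 − T) = (109.8)(2.41)(T − 21.0)
374.4 (170.4 − T) = 264.618 (T − 21.0)
63798 − 374.4 T = 264.618 T − 5557.0
69355.0 = 639.018 T
T = 108.5 °C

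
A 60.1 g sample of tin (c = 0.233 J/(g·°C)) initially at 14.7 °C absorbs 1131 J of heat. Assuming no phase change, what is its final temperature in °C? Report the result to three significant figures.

ΔT = q / (m c) = 1131 / (60.1 × 0.233) = 80.77 °C
T_f = 14.7 + 80.77 = 95.47 °C

T_f = 95.5 °C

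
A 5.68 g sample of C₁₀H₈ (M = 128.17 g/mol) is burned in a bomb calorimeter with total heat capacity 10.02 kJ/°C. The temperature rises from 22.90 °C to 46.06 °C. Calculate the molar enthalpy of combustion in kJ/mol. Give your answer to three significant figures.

ΔH = -5240 kJ/mol

ΔT = 46.06 − 22.90 = 23.16 °C
q_cal = C_cal × ΔT = 10.02 × 23.16 = 232.0632 kJ
n = 5.68 / 128.17 = 0.04432 mol
q_rxn = −q_cal = -232.0632 kJ
ΔH = -232.0632 / 0.04432 = -5236 kJ/mol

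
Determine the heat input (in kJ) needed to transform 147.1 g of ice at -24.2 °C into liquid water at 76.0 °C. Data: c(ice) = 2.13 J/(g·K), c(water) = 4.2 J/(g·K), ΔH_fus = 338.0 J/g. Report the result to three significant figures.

q1 (heat ice -24.2→0.0 °C): 147.1 × 2.13 × 24.2 = 7582 J
q2 (melt at 0 °C): 147.1 × 338.0 = 49720 J
q3 (heat water 0.0→76.0 °C): 147.1 × 4.2 × 76.0 = 46954 J
Total: 7582 + 49720 + 46954 = 104256 J = 104 kJ

q = 104 kJ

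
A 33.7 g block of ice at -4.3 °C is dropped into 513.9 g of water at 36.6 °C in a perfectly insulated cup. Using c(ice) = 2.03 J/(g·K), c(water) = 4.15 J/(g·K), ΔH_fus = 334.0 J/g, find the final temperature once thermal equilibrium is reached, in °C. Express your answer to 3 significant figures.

T_f = 29.3 °C

Heat to bring ice to 0 °C and melt it: q₁ = 33.7×2.03×4.3 + 33.7×334.0 = 11550 J
Heat the water can supply cooling to 0 °C: 513.9×4.15×36.6 = 78056.3 J > q₁, so all ice melts.
Energy balance: 513.9×4.15×(36.6 − T) = 11550 + 33.7×4.15×(T − 0)
2132.685(36.6 − T) = 11550 + 139.855 T
78056.3 − 11550 = 2272.540 T
T = 66506.3 / 2272.540 = 29.27 °C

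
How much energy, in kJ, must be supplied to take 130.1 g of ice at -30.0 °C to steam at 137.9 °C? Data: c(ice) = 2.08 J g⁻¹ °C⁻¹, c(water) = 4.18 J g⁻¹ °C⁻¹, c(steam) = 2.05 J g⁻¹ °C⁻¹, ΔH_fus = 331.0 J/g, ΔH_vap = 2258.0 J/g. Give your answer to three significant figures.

q1 (heat ice -30.0→0.0 °C): 130.1 × 2.08 × 30.0 = 8118 J
q2 (melt at 0 °C): 130.1 × 331.0 = 43063 J
q3 (heat water 0.0→100.0 °C): 130.1 × 4.18 × 100.0 = 54382 J
q4 (vaporize at 100 °C): 130.1 × 2258.0 = 293766 J
q5 (heat steam 100.0→137.9 °C): 130.1 × 2.05 × 37.9 = 10108 J
Total: 8118 + 43063 + 54382 + 293766 + 10108 = 409437 J = 409 kJ

q = 409 kJ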